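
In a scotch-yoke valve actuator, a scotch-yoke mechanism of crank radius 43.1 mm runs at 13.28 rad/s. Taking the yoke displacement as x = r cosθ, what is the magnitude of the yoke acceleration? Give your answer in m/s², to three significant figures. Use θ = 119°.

3.69

ω = 13.28 rad/s
x = r cosθ ⇒ ẍ = −rω² cosθ (ω constant).
|a| = rω²|cosθ| = 0.0431·(13.28)²·|cos 119°| = 3.6851 m/s².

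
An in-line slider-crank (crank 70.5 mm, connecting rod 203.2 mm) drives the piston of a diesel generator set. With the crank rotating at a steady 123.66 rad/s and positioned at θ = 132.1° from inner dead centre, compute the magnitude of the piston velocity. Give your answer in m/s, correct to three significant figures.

ω = 123.7 rad/s
For an in-line slider-crank, x = r cosθ + √(L² − r² sin²θ), so v = −rω sinθ·[1 + r cosθ/√(L² − r² sin²θ)].
With r = 0.0705 m, L = 0.2032 m, θ = 132.1°: √(L² − r² sin²θ) = 0.19635 m.
v = −0.0705·123.7·0.74198·[1 + 0.0705·-0.67043/0.19635] = -4.9115 m/s.
|v| = 4.9115 m/s.

4.91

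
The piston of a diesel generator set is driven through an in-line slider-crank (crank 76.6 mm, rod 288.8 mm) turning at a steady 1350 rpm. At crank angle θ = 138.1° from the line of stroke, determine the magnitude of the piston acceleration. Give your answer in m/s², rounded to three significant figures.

1090

ω = 2π·1350/60 = 141.4 rad/s
x(θ) = r cosθ + √(L² − r² sin²θ); with ω constant, a = ω²·d²x/dθ².
d²x/dθ² = −r cosθ − r²(cos2θ)/√u − r⁴ sin²2θ/(4u^{3/2}),  u = L² − r² sin²θ = 0.0807885 m².
Substituting r = 0.0766 m, L = 0.2888 m, θ = 138.1°: d²x/dθ² = +0.054414 m.
a = ω²·d²x/dθ² = (141.4)²·(+0.054414) = +1087.5 m/s²;  |a| = 1087.5 m/s².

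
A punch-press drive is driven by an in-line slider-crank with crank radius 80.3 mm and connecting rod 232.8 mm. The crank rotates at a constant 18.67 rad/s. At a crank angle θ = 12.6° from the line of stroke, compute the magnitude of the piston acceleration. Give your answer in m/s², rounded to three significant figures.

36.1

ω = 18.67 rad/s
x(θ) = r cosθ + √(L² − r² sin²θ); with ω constant, a = ω²·d²x/dθ².
d²x/dθ² = −r cosθ − r²(cos2θ)/√u − r⁴ sin²2θ/(4u^{3/2}),  u = L² − r² sin²θ = 0.053889 m².
Substituting r = 0.0803 m, L = 0.2328 m, θ = 12.6°: d²x/dθ² = -0.10365 m.
a = ω²·d²x/dθ² = (18.67)²·(-0.10365) = -36.129 m/s²;  |a| = 36.129 m/s².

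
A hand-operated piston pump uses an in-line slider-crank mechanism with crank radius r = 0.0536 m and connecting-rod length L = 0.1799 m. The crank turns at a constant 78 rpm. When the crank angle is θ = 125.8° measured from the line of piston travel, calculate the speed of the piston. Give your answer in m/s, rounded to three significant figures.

ω = 2π·78/60 = 8.168 rad/s
For an in-line slider-crank, x = r cosθ + √(L² − r² sin²θ), so v = −rω sinθ·[1 + r cosθ/√(L² − r² sin²θ)].
With r = 0.0536 m, L = 0.1799 m, θ = 125.8°: √(L² − r² sin²θ) = 0.17457 m.
v = −0.0536·8.168·0.81106·[1 + 0.0536·-0.58496/0.17457] = -0.29132 m/s.
|v| = 0.29132 m/s.

0.291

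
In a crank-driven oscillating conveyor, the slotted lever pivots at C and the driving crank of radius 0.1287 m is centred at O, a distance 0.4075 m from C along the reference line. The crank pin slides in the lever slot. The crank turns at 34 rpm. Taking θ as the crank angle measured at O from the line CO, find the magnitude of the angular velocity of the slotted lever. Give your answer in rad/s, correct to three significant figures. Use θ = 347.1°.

0.846

ω = 3.56 rad/s (from 34 rpm).
Crank pin A relative to C: A = (d + r cosθ, r sinθ); lever angle φ = atan2(r sinθ, d + r cosθ).
Differentiating tanφ: φ̇ = rω(d cosθ + r)/(d² + r² + 2dr cosθ).
d² + r² + 2dr cosθ = |CA|² = 0.284863 m²;  d cosθ + r = +0.52592 m.
|ω_lever| = |0.1287·3.56·+0.52592| / 0.284863 = 0.84599 rad/s.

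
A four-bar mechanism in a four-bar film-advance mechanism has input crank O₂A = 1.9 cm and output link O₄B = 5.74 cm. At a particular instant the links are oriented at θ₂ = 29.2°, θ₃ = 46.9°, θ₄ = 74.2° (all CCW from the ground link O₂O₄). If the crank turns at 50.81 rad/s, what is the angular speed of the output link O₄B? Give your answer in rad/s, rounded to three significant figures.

ω₂ = 50.81 rad/s
Differentiating the loop-closure r₂e^{iθ₂}+r₃e^{iθ₃}=r₁+r₄e^{iθ₄} gives r₂ω₂e^{iθ₂}+r₃ω₃e^{iθ₃}=r₄ω₄e^{iθ₄}.
Eliminating the other unknown: ω₄ = r₂ω₂ sin(θ₂−θ₃) / [r₄ sin(θ₄−θ₃)].
Numerator sine = -0.30403; denominator sine = +0.45865.
Result = 0.019·50.81·(-0.30403) / (0.0574·(+0.45865)) = -11.149 rad/s; magnitude 11.149 rad/s.

11.1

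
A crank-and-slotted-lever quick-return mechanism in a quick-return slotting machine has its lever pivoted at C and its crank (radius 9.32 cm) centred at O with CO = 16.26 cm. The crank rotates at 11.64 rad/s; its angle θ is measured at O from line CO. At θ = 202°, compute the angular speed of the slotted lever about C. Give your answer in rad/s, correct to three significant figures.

8.89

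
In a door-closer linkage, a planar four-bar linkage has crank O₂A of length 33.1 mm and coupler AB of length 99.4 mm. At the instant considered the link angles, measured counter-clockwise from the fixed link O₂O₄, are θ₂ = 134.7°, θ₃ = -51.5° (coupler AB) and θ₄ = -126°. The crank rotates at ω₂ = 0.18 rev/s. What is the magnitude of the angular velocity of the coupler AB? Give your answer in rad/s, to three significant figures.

0.386

ω₂ = 1.131 rad/s (from 0.18 rev/s).
Differentiating the loop-closure r₂e^{iθ₂}+r₃e^{iθ₃}=r₁+r₄e^{iθ₄} gives r₂ω₂e^{iθ₂}+r₃ω₃e^{iθ₃}=r₄ω₄e^{iθ₄}.
Eliminating the other unknown: ω₃ = r₂ω₂ sin(θ₄−θ₂) / [r₃ sin(θ₃−θ₄)].
Numerator sine = +0.98686; denominator sine = +0.96363.
Result = 0.0331·1.131·(+0.98686) / (0.0994·(+0.96363)) = +0.38569 rad/s; magnitude 0.38569 rad/s.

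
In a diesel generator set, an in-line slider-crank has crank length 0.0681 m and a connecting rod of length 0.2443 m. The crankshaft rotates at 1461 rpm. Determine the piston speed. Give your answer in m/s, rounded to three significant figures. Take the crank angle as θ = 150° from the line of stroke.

3.94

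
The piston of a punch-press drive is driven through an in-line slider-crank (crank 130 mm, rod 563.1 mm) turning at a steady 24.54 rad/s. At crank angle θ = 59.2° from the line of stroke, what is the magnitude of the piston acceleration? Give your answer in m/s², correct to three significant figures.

ω = 24.54 rad/s
x(θ) = r cosθ + √(L² − r² sin²θ); with ω constant, a = ω²·d²x/dθ².
d²x/dθ² = −r cosθ − r²(cos2θ)/√u − r⁴ sin²2θ/(4u^{3/2}),  u = L² − r² sin²θ = 0.304613 m².
Substituting r = 0.13 m, L = 0.5631 m, θ = 59.2°: d²x/dθ² = -0.05233 m.
a = ω²·d²x/dθ² = (24.54)²·(-0.05233) = -31.514 m/s²;  |a| = 31.514 m/s².

31.5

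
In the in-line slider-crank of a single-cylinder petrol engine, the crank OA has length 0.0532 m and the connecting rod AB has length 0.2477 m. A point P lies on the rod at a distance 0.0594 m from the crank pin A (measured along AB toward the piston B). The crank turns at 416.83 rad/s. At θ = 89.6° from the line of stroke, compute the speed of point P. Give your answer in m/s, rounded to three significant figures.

ω = 416.8 rad/s.  Crank-pin speed |V_A| = rω = 22.175 m/s, perpendicular to OA.
Rod angle: sinφ = −(r/L) sinθ ⇒ φ = -12.402°; ω_rod = −rω cosθ/√(L²−r²sin²θ) = -0.63993 rad/s.
V_P = V_A + ω_rod × AP, with AP = 0.0594 m along the rod.
Components: V_Px = −rω sinθ − a·ω_rod·sinφ = -22.183 m/s;  V_Py = rω cosθ + a·ω_rod·cosφ = +0.11769 m/s.
|V_P| = √(V_Px² + V_Py²) = 22.183 m/s.

22.2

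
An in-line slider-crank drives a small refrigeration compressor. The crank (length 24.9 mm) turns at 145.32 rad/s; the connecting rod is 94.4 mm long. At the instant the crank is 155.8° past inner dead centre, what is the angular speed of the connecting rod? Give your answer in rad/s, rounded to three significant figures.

35.2

ω = 145.3 rad/s
The rod makes angle φ with the slider axis where L sinφ = r sinθ; differentiating, L cosφ·φ̇ = r ω cosθ.
L cosφ = √(L² − r² sin²θ) = 0.093847 m.
|ω_rod| = r ω |cosθ| / √(L² − r² sin²θ) = 0.0249·145.3·0.91212/0.093847 = 35.169 rad/s.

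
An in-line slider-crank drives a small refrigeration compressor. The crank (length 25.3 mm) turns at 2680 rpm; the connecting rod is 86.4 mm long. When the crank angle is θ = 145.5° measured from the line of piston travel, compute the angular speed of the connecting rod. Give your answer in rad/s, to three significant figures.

ω = 280.6 rad/s (converted from 2680 rpm).
The rod makes angle φ with the slider axis where L sinφ = r sinθ; differentiating, L cosφ·φ̇ = r ω cosθ.
L cosφ = √(L² − r² sin²θ) = 0.085203 m.
|ω_rod| = r ω |cosθ| / √(L² − r² sin²θ) = 0.0253·280.6·0.82413/0.085203 = 68.679 rad/s.

68.7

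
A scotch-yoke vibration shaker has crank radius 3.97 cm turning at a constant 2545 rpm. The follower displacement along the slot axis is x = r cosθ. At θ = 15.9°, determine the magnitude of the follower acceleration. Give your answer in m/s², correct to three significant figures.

ω = 266.5 rad/s (from 2545 rpm).
x = r cosθ ⇒ ẍ = −rω² cosθ (ω constant).
|a| = rω²|cosθ| = 0.0397·(266.5)²·|cos 15.9°| = 2711.9 m/s².

2710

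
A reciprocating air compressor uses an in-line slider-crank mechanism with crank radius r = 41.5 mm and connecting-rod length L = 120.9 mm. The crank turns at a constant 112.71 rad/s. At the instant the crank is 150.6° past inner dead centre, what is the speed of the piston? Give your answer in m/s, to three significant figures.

ω = 112.7 rad/s
For an in-line slider-crank, x = r cosθ + √(L² − r² sin²θ), so v = −rω sinθ·[1 + r cosθ/√(L² − r² sin²θ)].
With r = 0.0415 m, L = 0.1209 m, θ = 150.6°: √(L² − r² sin²θ) = 0.11917 m.
v = −0.0415·112.7·0.49090·[1 + 0.0415·-0.87121/0.11917] = -1.5995 m/s.
|v| = 1.5995 m/s.

1.60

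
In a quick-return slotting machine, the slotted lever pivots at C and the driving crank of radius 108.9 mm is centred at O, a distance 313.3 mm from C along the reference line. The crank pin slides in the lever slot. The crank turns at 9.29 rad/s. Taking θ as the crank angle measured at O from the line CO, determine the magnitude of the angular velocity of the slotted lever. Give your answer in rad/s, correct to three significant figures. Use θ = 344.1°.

2.36

ω = 9.29 rad/s
Crank pin A relative to C: A = (d + r cosθ, r sinθ); lever angle φ = atan2(r sinθ, d + r cosθ).
Differentiating tanφ: φ̇ = rω(d cosθ + r)/(d² + r² + 2dr cosθ).
d² + r² + 2dr cosθ = |CA|² = 0.175642 m²;  d cosθ + r = +0.41021 m.
|ω_lever| = |0.1089·9.29·+0.41021| / 0.175642 = 2.3628 rad/s.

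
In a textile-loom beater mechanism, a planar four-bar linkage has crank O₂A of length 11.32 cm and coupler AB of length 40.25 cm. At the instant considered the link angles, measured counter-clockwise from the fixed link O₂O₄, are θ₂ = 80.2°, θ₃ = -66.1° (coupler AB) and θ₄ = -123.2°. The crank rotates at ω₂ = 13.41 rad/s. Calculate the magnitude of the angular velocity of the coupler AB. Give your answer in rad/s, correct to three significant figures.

1.78

ω₂ = 13.41 rad/s
Differentiating the loop-closure r₂e^{iθ₂}+r₃e^{iθ₃}=r₁+r₄e^{iθ₄} gives r₂ω₂e^{iθ₂}+r₃ω₃e^{iθ₃}=r₄ω₄e^{iθ₄}.
Eliminating the other unknown: ω₃ = r₂ω₂ sin(θ₄−θ₂) / [r₃ sin(θ₃−θ₄)].
Numerator sine = +0.39715; denominator sine = +0.83962.
Result = 0.1132·13.41·(+0.39715) / (0.4025·(+0.83962)) = +1.7839 rad/s; magnitude 1.7839 rad/s.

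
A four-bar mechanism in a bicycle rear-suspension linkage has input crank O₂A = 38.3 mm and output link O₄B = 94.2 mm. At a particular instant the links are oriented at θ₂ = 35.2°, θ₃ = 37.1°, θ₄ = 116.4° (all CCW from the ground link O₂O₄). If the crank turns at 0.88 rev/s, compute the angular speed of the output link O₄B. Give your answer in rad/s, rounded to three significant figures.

0.0759

ω₂ = 5.529 rad/s (from 0.88 rev/s).
Differentiating the loop-closure r₂e^{iθ₂}+r₃e^{iθ₃}=r₁+r₄e^{iθ₄} gives r₂ω₂e^{iθ₂}+r₃ω₃e^{iθ₃}=r₄ω₄e^{iθ₄}.
Eliminating the other unknown: ω₄ = r₂ω₂ sin(θ₂−θ₃) / [r₄ sin(θ₄−θ₃)].
Numerator sine = -0.03316; denominator sine = +0.98261.
Result = 0.0383·5.529·(-0.03316) / (0.0942·(+0.98261)) = -0.075854 rad/s; magnitude 0.075854 rad/s.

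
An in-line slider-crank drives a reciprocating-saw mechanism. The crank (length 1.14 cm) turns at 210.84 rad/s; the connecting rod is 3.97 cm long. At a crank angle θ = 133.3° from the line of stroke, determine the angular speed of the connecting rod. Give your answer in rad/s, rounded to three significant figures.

42.5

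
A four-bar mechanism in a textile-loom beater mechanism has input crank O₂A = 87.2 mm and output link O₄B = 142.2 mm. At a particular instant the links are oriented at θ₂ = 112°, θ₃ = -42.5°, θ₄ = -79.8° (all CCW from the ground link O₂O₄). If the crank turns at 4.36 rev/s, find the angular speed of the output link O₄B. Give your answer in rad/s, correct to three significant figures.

11.9

ω₂ = 27.39 rad/s (from 4.36 rev/s).
Differentiating the loop-closure r₂e^{iθ₂}+r₃e^{iθ₃}=r₁+r₄e^{iθ₄} gives r₂ω₂e^{iθ₂}+r₃ω₃e^{iθ₃}=r₄ω₄e^{iθ₄}.
Eliminating the other unknown: ω₄ = r₂ω₂ sin(θ₂−θ₃) / [r₄ sin(θ₄−θ₃)].
Numerator sine = +0.43051; denominator sine = -0.60599.
Result = 0.0872·27.39·(+0.43051) / (0.1422·(-0.60599)) = -11.934 rad/s; magnitude 11.934 rad/s.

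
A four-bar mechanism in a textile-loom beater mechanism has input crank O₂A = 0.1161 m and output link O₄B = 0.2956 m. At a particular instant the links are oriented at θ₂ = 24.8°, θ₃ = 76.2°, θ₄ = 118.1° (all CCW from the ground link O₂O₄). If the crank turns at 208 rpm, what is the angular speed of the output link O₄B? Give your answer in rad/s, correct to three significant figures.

10.0

ω₂ = 21.78 rad/s (from 208 rpm).
Differentiating the loop-closure r₂e^{iθ₂}+r₃e^{iθ₃}=r₁+r₄e^{iθ₄} gives r₂ω₂e^{iθ₂}+r₃ω₃e^{iθ₃}=r₄ω₄e^{iθ₄}.
Eliminating the other unknown: ω₄ = r₂ω₂ sin(θ₂−θ₃) / [r₄ sin(θ₄−θ₃)].
Numerator sine = -0.78152; denominator sine = +0.66783.
Result = 0.1161·21.78·(-0.78152) / (0.2956·(+0.66783)) = -10.011 rad/s; magnitude 10.011 rad/s.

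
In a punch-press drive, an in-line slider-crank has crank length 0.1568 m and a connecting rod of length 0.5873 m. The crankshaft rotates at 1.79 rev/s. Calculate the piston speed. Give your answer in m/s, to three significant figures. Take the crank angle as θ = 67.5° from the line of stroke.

ω = 2π·1.79 = 11.25 rad/s
For an in-line slider-crank, x = r cosθ + √(L² − r² sin²θ), so v = −rω sinθ·[1 + r cosθ/√(L² − r² sin²θ)].
With r = 0.1568 m, L = 0.5873 m, θ = 67.5°: √(L² − r² sin²θ) = 0.56915 m.
v = −0.1568·11.25·0.92388·[1 + 0.1568·0.38268/0.56915] = -1.801 m/s.
|v| = 1.801 m/s.

1.80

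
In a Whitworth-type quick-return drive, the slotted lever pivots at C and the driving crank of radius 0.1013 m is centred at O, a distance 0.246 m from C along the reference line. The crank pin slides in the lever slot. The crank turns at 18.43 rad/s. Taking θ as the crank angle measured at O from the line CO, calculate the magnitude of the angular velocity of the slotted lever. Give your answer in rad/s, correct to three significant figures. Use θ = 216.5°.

5.86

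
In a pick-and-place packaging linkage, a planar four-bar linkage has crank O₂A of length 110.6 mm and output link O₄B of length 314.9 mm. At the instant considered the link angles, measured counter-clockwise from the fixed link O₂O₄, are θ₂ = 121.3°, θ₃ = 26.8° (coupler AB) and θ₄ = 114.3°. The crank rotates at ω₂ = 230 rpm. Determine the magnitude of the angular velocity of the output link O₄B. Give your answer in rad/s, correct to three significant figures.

8.44

ω₂ = 24.09 rad/s (from 230 rpm).
Differentiating the loop-closure r₂e^{iθ₂}+r₃e^{iθ₃}=r₁+r₄e^{iθ₄} gives r₂ω₂e^{iθ₂}+r₃ω₃e^{iθ₃}=r₄ω₄e^{iθ₄}.
Eliminating the other unknown: ω₄ = r₂ω₂ sin(θ₂−θ₃) / [r₄ sin(θ₄−θ₃)].
Numerator sine = +0.99692; denominator sine = +0.99905.
Result = 0.1106·24.09·(+0.99692) / (0.3149·(+0.99905)) = +8.4413 rad/s; magnitude 8.4413 rad/s.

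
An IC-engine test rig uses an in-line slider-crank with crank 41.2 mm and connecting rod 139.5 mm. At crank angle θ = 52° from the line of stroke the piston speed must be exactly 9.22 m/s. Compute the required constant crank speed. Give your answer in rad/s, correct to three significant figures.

239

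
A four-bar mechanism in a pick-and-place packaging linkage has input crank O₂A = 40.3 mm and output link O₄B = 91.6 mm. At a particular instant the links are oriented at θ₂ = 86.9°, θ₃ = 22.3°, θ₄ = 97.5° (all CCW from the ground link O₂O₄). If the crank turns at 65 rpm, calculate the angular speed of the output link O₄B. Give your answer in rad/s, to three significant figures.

ω₂ = 6.807 rad/s (from 65 rpm).
Differentiating the loop-closure r₂e^{iθ₂}+r₃e^{iθ₃}=r₁+r₄e^{iθ₄} gives r₂ω₂e^{iθ₂}+r₃ω₃e^{iθ₃}=r₄ω₄e^{iθ₄}.
Eliminating the other unknown: ω₄ = r₂ω₂ sin(θ₂−θ₃) / [r₄ sin(θ₄−θ₃)].
Numerator sine = +0.90334; denominator sine = +0.96682.
Result = 0.0403·6.807·(+0.90334) / (0.0916·(+0.96682)) = +2.798 rad/s; magnitude 2.798 rad/s.

2.80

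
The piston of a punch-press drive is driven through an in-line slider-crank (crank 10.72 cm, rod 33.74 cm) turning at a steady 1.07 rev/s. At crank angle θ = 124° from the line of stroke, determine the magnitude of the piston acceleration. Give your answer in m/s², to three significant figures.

ω = 2π·1.07 = 6.723 rad/s
x(θ) = r cosθ + √(L² − r² sin²θ); with ω constant, a = ω²·d²x/dθ².
d²x/dθ² = −r cosθ − r²(cos2θ)/√u − r⁴ sin²2θ/(4u^{3/2}),  u = L² − r² sin²θ = 0.10594 m².
Substituting r = 0.1072 m, L = 0.3374 m, θ = 124°: d²x/dθ² = +0.072349 m.
a = ω²·d²x/dθ² = (6.723)²·(+0.072349) = +3.2701 m/s²;  |a| = 3.2701 m/s².

3.27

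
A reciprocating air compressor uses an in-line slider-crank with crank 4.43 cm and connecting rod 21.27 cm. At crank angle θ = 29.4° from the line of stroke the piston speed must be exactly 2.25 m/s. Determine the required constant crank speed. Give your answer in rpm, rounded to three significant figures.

836

For an in-line slider-crank, |v_piston| = rω|sinθ|·[1 + r cosθ/√(L² − r² sin²θ)].
With r = 0.0443 m, L = 0.2127 m, θ = 29.4°: the bracketed kinematic factor |dx/dθ| = 0.025714 m.
ω = v/|dx/dθ| = 2.25/0.025714 = 87.501 rad/s.
N = 60ω/(2π) = 835.58 rpm.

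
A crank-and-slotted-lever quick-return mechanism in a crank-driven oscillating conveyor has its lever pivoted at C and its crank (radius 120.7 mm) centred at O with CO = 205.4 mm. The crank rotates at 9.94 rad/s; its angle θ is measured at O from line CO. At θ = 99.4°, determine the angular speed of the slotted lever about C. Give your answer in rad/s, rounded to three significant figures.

ω = 9.94 rad/s
Crank pin A relative to C: A = (d + r cosθ, r sinθ); lever angle φ = atan2(r sinθ, d + r cosθ).
Differentiating tanφ: φ̇ = rω(d cosθ + r)/(d² + r² + 2dr cosθ).
d² + r² + 2dr cosθ = |CA|² = 0.0486594 m²;  d cosθ + r = +0.087153 m.
|ω_lever| = |0.1207·9.94·+0.087153| / 0.0486594 = 2.1489 rad/s.

2.15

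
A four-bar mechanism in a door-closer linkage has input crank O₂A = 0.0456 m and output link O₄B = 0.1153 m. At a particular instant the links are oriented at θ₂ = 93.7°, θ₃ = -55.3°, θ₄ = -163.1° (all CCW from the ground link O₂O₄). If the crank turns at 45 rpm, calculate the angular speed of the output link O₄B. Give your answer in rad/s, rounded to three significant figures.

ω₂ = 4.712 rad/s (from 45 rpm).
Differentiating the loop-closure r₂e^{iθ₂}+r₃e^{iθ₃}=r₁+r₄e^{iθ₄} gives r₂ω₂e^{iθ₂}+r₃ω₃e^{iθ₃}=r₄ω₄e^{iθ₄}.
Eliminating the other unknown: ω₄ = r₂ω₂ sin(θ₂−θ₃) / [r₄ sin(θ₄−θ₃)].
Numerator sine = +0.51504; denominator sine = -0.95213.
Result = 0.0456·4.712·(+0.51504) / (0.1153·(-0.95213)) = -1.0081 rad/s; magnitude 1.0081 rad/s.

1.01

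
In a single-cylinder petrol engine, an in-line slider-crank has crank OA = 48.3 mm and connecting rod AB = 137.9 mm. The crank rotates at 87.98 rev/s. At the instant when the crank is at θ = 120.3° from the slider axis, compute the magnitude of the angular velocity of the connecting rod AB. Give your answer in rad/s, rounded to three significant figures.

102

ω = 552.8 rad/s (converted from 87.98 rev/s).
The rod makes angle φ with the slider axis where L sinφ = r sinθ; differentiating, L cosφ·φ̇ = r ω cosθ.
L cosφ = √(L² − r² sin²θ) = 0.13144 m.
|ω_rod| = r ω |cosθ| / √(L² − r² sin²θ) = 0.0483·552.8·0.50453/0.13144 = 102.48 rad/s.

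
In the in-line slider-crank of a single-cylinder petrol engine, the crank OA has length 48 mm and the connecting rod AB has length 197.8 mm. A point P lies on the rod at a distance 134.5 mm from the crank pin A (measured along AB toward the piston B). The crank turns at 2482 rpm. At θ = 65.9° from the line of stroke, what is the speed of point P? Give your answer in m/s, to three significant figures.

12.3

ω = 259.9 rad/s.  Crank-pin speed |V_A| = rω = 12.476 m/s, perpendicular to OA.
Rod angle: sinφ = −(r/L) sinθ ⇒ φ = -12.798°; ω_rod = −rω cosθ/√(L²−r²sin²θ) = -26.411 rad/s.
V_P = V_A + ω_rod × AP, with AP = 0.1345 m along the rod.
Components: V_Px = −rω sinθ − a·ω_rod·sinφ = -12.175 m/s;  V_Py = rω cosθ + a·ω_rod·cosφ = +1.6303 m/s.
|V_P| = √(V_Px² + V_Py²) = 12.284 m/s.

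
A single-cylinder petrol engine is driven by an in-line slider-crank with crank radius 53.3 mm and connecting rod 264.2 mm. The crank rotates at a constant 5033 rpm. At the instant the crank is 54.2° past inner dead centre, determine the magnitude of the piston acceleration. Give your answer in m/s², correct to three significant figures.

7730

ω = 2π·5033/60 = 527.1 rad/s
x(θ) = r cosθ + √(L² − r² sin²θ); with ω constant, a = ω²·d²x/dθ².
d²x/dθ² = −r cosθ − r²(cos2θ)/√u − r⁴ sin²2θ/(4u^{3/2}),  u = L² − r² sin²θ = 0.0679328 m².
Substituting r = 0.0533 m, L = 0.2642 m, θ = 54.2°: d²x/dθ² = -0.02784 m.
a = ω²·d²x/dθ² = (527.1)²·(-0.02784) = -7733.7 m/s²;  |a| = 7733.7 m/s².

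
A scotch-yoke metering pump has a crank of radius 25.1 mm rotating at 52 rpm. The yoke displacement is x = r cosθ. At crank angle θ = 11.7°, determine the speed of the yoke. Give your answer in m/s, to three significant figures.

ω = 5.445 rad/s (from 52 rpm).
x = r cosθ ⇒ ẋ = −rω sinθ.
|v| = rω|sinθ| = 0.0251·5.445·|sin 11.7°| = 0.027717 m/s.

0.0277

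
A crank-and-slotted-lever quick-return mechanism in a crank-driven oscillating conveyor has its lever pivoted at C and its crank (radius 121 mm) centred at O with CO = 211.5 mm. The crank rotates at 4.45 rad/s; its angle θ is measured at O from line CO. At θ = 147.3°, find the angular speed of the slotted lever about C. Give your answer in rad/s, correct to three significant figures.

1.88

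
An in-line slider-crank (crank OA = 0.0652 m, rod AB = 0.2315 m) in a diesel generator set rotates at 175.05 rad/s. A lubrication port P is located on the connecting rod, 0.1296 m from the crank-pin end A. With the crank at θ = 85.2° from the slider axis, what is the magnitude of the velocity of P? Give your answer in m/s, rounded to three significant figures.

11.5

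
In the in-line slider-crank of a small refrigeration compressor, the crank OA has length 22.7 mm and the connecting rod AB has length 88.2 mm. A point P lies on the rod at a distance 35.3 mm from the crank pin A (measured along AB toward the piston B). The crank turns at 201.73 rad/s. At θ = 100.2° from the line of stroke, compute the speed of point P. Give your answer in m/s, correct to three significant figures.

ω = 201.7 rad/s.  Crank-pin speed |V_A| = rω = 4.5793 m/s, perpendicular to OA.
Rod angle: sinφ = −(r/L) sinθ ⇒ φ = -14.673°; ω_rod = −rω cosθ/√(L²−r²sin²θ) = +9.504 rad/s.
V_P = V_A + ω_rod × AP, with AP = 0.0353 m along the rod.
Components: V_Px = −rω sinθ − a·ω_rod·sinφ = -4.4219 m/s;  V_Py = rω cosθ + a·ω_rod·cosφ = -0.48637 m/s.
|V_P| = √(V_Px² + V_Py²) = 4.4486 m/s.

4.45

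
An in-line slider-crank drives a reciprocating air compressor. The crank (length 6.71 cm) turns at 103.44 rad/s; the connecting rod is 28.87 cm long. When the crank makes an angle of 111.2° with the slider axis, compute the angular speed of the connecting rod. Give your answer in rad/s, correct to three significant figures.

ω = 103.4 rad/s
The rod makes angle φ with the slider axis where L sinφ = r sinθ; differentiating, L cosφ·φ̇ = r ω cosθ.
L cosφ = √(L² − r² sin²θ) = 0.28184 m.
|ω_rod| = r ω |cosθ| / √(L² − r² sin²θ) = 0.0671·103.4·0.36162/0.28184 = 8.9056 rad/s.

8.91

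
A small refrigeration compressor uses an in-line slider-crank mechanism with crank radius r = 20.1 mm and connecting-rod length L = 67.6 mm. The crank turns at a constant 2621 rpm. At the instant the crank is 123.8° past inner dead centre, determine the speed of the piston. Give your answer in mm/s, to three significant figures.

3800

ω = 2π·2621/60 = 274.5 rad/s
For an in-line slider-crank, x = r cosθ + √(L² − r² sin²θ), so v = −rω sinθ·[1 + r cosθ/√(L² − r² sin²θ)].
With r = 0.0201 m, L = 0.0676 m, θ = 123.8°: √(L² − r² sin²θ) = 0.065504 m.
v = −0.0201·274.5·0.83098·[1 + 0.0201·-0.55630/0.065504] = -3.8019 m/s.
|v| = 3.8019 m/s = 3801.9 mm/s.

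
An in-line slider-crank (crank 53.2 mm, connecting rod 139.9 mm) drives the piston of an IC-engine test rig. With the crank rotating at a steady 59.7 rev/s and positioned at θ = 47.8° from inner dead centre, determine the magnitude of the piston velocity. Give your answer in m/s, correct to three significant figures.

18.7

ω = 2π·59.7 = 375.1 rad/s
For an in-line slider-crank, x = r cosθ + √(L² − r² sin²θ), so v = −rω sinθ·[1 + r cosθ/√(L² − r² sin²θ)].
With r = 0.0532 m, L = 0.1399 m, θ = 47.8°: √(L² − r² sin²θ) = 0.13423 m.
v = −0.0532·375.1·0.74080·[1 + 0.0532·0.67172/0.13423] = -18.719 m/s.
|v| = 18.719 m/s.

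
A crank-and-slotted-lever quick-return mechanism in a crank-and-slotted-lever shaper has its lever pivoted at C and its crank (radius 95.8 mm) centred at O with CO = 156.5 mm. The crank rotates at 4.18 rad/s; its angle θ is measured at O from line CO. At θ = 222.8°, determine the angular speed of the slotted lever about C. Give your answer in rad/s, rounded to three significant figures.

ω = 4.18 rad/s
Crank pin A relative to C: A = (d + r cosθ, r sinθ); lever angle φ = atan2(r sinθ, d + r cosθ).
Differentiating tanφ: φ̇ = rω(d cosθ + r)/(d² + r² + 2dr cosθ).
d² + r² + 2dr cosθ = |CA|² = 0.0116687 m²;  d cosθ + r = -0.019029 m.
|ω_lever| = |0.0958·4.18·-0.019029| / 0.0116687 = 0.65302 rad/s.

0.653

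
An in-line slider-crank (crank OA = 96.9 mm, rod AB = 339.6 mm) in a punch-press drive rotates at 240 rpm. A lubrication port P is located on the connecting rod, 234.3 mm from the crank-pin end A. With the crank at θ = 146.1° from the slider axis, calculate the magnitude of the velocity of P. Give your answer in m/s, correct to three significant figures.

1.30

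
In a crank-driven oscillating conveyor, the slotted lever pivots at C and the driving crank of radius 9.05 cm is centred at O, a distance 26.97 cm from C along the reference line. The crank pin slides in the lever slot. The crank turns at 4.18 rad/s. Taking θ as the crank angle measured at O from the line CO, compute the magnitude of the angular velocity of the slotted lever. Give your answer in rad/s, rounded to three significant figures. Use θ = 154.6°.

1.57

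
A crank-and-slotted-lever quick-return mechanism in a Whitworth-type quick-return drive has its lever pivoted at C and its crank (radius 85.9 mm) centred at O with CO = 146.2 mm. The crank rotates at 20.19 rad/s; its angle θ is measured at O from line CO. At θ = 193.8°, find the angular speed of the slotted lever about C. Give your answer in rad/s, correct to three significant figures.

22.3

ω = 20.19 rad/s
Crank pin A relative to C: A = (d + r cosθ, r sinθ); lever angle φ = atan2(r sinθ, d + r cosθ).
Differentiating tanφ: φ̇ = rω(d cosθ + r)/(d² + r² + 2dr cosθ).
d² + r² + 2dr cosθ = |CA|² = 0.00436111 m²;  d cosθ + r = -0.05608 m.
|ω_lever| = |0.0859·20.19·-0.05608| / 0.00436111 = 22.302 rad/s.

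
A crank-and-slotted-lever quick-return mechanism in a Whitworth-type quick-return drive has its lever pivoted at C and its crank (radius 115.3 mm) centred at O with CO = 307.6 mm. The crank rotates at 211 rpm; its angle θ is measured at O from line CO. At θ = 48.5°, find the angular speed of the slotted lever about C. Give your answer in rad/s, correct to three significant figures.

5.25

ω = 22.1 rad/s (from 211 rpm).
Crank pin A relative to C: A = (d + r cosθ, r sinθ); lever angle φ = atan2(r sinθ, d + r cosθ).
Differentiating tanφ: φ̇ = rω(d cosθ + r)/(d² + r² + 2dr cosθ).
d² + r² + 2dr cosθ = |CA|² = 0.154913 m²;  d cosθ + r = +0.31912 m.
|ω_lever| = |0.1153·22.1·+0.31912| / 0.154913 = 5.2482 rad/s.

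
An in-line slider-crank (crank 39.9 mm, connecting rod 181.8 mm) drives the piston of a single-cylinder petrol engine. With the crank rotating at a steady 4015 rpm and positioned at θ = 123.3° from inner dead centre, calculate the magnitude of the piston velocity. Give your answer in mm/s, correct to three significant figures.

12300

ω = 2π·4015/60 = 420.4 rad/s
For an in-line slider-crank, x = r cosθ + √(L² − r² sin²θ), so v = −rω sinθ·[1 + r cosθ/√(L² − r² sin²θ)].
With r = 0.0399 m, L = 0.1818 m, θ = 123.3°: √(L² − r² sin²θ) = 0.17872 m.
v = −0.0399·420.4·0.83581·[1 + 0.0399·-0.54902/0.17872] = -12.303 m/s.
|v| = 12.303 m/s = 12303 mm/s.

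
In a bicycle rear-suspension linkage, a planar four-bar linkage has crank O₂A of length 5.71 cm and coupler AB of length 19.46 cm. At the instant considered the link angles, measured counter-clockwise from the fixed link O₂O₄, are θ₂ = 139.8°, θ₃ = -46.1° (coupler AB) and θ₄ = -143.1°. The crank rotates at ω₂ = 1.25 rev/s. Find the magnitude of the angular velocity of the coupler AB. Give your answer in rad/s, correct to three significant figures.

ω₂ = 7.854 rad/s (from 1.25 rev/s).
Differentiating the loop-closure r₂e^{iθ₂}+r₃e^{iθ₃}=r₁+r₄e^{iθ₄} gives r₂ω₂e^{iθ₂}+r₃ω₃e^{iθ₃}=r₄ω₄e^{iθ₄}.
Eliminating the other unknown: ω₃ = r₂ω₂ sin(θ₄−θ₂) / [r₃ sin(θ₃−θ₄)].
Numerator sine = +0.97476; denominator sine = +0.99255.
Result = 0.0571·7.854·(+0.97476) / (0.1946·(+0.99255)) = +2.2632 rad/s; magnitude 2.2632 rad/s.

2.26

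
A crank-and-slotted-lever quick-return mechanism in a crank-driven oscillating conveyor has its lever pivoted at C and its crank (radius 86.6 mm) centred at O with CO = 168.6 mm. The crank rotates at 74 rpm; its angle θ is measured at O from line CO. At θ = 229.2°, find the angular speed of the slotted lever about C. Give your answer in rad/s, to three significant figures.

ω = 7.749 rad/s (from 74 rpm).
Crank pin A relative to C: A = (d + r cosθ, r sinθ); lever angle φ = atan2(r sinθ, d + r cosθ).
Differentiating tanφ: φ̇ = rω(d cosθ + r)/(d² + r² + 2dr cosθ).
d² + r² + 2dr cosθ = |CA|² = 0.0168446 m²;  d cosθ + r = -0.023567 m.
|ω_lever| = |0.0866·7.749·-0.023567| / 0.0168446 = 0.93889 rad/s.

0.939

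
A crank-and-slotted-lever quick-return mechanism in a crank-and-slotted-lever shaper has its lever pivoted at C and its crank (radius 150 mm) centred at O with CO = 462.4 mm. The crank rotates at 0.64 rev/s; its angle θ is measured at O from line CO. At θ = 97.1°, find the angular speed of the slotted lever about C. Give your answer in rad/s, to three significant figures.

ω = 4.021 rad/s (from 0.64 rev/s).
Crank pin A relative to C: A = (d + r cosθ, r sinθ); lever angle φ = atan2(r sinθ, d + r cosθ).
Differentiating tanφ: φ̇ = rω(d cosθ + r)/(d² + r² + 2dr cosθ).
d² + r² + 2dr cosθ = |CA|² = 0.219168 m²;  d cosθ + r = +0.092847 m.
|ω_lever| = |0.15·4.021·+0.092847| / 0.219168 = 0.25553 rad/s.

0.256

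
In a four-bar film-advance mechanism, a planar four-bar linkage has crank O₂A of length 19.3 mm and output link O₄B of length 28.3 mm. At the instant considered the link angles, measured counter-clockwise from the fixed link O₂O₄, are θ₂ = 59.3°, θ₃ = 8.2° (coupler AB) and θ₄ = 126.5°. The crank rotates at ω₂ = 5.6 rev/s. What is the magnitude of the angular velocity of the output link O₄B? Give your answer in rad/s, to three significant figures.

21.2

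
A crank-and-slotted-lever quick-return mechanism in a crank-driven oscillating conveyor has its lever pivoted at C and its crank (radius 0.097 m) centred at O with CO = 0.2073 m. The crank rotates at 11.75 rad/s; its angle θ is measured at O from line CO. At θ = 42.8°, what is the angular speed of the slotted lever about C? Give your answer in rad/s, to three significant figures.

ω = 11.75 rad/s
Crank pin A relative to C: A = (d + r cosθ, r sinθ); lever angle φ = atan2(r sinθ, d + r cosθ).
Differentiating tanφ: φ̇ = rω(d cosθ + r)/(d² + r² + 2dr cosθ).
d² + r² + 2dr cosθ = |CA|² = 0.0818901 m²;  d cosθ + r = +0.2491 m.
|ω_lever| = |0.097·11.75·+0.2491| / 0.0818901 = 3.467 rad/s.

3.47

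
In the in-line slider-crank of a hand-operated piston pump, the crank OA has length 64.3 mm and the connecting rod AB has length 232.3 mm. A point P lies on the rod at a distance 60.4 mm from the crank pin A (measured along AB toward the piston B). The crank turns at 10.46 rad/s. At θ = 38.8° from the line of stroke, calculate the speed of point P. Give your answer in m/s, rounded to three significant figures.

0.591

ω = 10.46 rad/s.  Crank-pin speed |V_A| = rω = 0.67258 m/s, perpendicular to OA.
Rod angle: sinφ = −(r/L) sinθ ⇒ φ = -9.988°; ω_rod = −rω cosθ/√(L²−r²sin²θ) = -2.2911 rad/s.
V_P = V_A + ω_rod × AP, with AP = 0.0604 m along the rod.
Components: V_Px = −rω sinθ − a·ω_rod·sinφ = -0.44544 m/s;  V_Py = rω cosθ + a·ω_rod·cosφ = +0.38788 m/s.
|V_P| = √(V_Px² + V_Py²) = 0.59065 m/s.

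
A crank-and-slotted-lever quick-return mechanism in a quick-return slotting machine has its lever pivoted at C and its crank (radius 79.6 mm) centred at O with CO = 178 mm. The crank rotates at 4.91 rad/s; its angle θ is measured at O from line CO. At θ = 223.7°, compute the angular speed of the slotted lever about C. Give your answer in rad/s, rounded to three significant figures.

ω = 4.91 rad/s
Crank pin A relative to C: A = (d + r cosθ, r sinθ); lever angle φ = atan2(r sinθ, d + r cosθ).
Differentiating tanφ: φ̇ = rω(d cosθ + r)/(d² + r² + 2dr cosθ).
d² + r² + 2dr cosθ = |CA|² = 0.017533 m²;  d cosθ + r = -0.049088 m.
|ω_lever| = |0.0796·4.91·-0.049088| / 0.017533 = 1.0942 rad/s.

1.09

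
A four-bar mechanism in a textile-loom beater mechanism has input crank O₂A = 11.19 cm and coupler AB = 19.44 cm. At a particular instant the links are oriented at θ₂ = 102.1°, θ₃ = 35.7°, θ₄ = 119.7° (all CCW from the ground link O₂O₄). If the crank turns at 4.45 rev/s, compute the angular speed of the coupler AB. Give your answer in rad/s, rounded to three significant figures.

4.89

ω₂ = 27.96 rad/s (from 4.45 rev/s).
Differentiating the loop-closure r₂e^{iθ₂}+r₃e^{iθ₃}=r₁+r₄e^{iθ₄} gives r₂ω₂e^{iθ₂}+r₃ω₃e^{iθ₃}=r₄ω₄e^{iθ₄}.
Eliminating the other unknown: ω₃ = r₂ω₂ sin(θ₄−θ₂) / [r₃ sin(θ₃−θ₄)].
Numerator sine = +0.30237; denominator sine = -0.99452.
Result = 0.1119·27.96·(+0.30237) / (0.1944·(-0.99452)) = -4.8933 rad/s; magnitude 4.8933 rad/s.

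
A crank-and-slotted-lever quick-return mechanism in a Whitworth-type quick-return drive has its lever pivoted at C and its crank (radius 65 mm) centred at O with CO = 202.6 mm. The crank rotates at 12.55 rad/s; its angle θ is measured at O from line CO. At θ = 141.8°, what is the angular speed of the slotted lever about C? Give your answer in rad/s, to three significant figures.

ω = 12.55 rad/s
Crank pin A relative to C: A = (d + r cosθ, r sinθ); lever angle φ = atan2(r sinθ, d + r cosθ).
Differentiating tanφ: φ̇ = rω(d cosθ + r)/(d² + r² + 2dr cosθ).
d² + r² + 2dr cosθ = |CA|² = 0.0245739 m²;  d cosθ + r = -0.094215 m.
|ω_lever| = |0.065·12.55·-0.094215| / 0.0245739 = 3.1275 rad/s.

3.13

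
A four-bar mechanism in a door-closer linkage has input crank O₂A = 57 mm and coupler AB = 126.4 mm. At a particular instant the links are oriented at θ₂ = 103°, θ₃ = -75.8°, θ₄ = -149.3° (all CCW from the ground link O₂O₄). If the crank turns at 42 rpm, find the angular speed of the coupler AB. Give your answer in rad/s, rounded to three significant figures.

1.97

ω₂ = 4.398 rad/s (from 42 rpm).
Differentiating the loop-closure r₂e^{iθ₂}+r₃e^{iθ₃}=r₁+r₄e^{iθ₄} gives r₂ω₂e^{iθ₂}+r₃ω₃e^{iθ₃}=r₄ω₄e^{iθ₄}.
Eliminating the other unknown: ω₃ = r₂ω₂ sin(θ₄−θ₂) / [r₃ sin(θ₃−θ₄)].
Numerator sine = +0.95266; denominator sine = +0.95882.
Result = 0.057·4.398·(+0.95266) / (0.1264·(+0.95882)) = +1.9706 rad/s; magnitude 1.9706 rad/s.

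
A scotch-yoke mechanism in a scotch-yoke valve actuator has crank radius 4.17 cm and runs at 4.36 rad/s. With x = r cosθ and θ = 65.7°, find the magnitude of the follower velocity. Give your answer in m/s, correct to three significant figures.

ω = 4.36 rad/s
x = r cosθ ⇒ ẋ = −rω sinθ.
|v| = rω|sinθ| = 0.0417·4.36·|sin 65.7°| = 0.1657 m/s.

0.166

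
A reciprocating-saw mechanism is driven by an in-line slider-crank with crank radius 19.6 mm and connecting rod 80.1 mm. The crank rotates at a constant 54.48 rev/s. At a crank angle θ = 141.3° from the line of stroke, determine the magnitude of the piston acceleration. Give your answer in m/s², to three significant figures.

1660

ω = 2π·54.5 = 342.3 rad/s
x(θ) = r cosθ + √(L² − r² sin²θ); with ω constant, a = ω²·d²x/dθ².
d²x/dθ² = −r cosθ − r²(cos2θ)/√u − r⁴ sin²2θ/(4u^{3/2}),  u = L² − r² sin²θ = 0.00626583 m².
Substituting r = 0.0196 m, L = 0.0801 m, θ = 141.3°: d²x/dθ² = +0.014167 m.
a = ω²·d²x/dθ² = (342.3)²·(+0.014167) = +1660 m/s²;  |a| = 1660 m/s².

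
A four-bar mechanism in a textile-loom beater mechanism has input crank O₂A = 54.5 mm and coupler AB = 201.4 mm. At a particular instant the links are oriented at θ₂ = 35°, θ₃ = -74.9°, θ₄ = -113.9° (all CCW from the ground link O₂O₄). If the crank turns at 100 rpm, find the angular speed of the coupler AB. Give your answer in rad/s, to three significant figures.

ω₂ = 10.47 rad/s (from 100 rpm).
Differentiating the loop-closure r₂e^{iθ₂}+r₃e^{iθ₃}=r₁+r₄e^{iθ₄} gives r₂ω₂e^{iθ₂}+r₃ω₃e^{iθ₃}=r₄ω₄e^{iθ₄}.
Eliminating the other unknown: ω₃ = r₂ω₂ sin(θ₄−θ₂) / [r₃ sin(θ₃−θ₄)].
Numerator sine = -0.51653; denominator sine = +0.62932.
Result = 0.0545·10.47·(-0.51653) / (0.2014·(+0.62932)) = -2.3259 rad/s; magnitude 2.3259 rad/s.

2.33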